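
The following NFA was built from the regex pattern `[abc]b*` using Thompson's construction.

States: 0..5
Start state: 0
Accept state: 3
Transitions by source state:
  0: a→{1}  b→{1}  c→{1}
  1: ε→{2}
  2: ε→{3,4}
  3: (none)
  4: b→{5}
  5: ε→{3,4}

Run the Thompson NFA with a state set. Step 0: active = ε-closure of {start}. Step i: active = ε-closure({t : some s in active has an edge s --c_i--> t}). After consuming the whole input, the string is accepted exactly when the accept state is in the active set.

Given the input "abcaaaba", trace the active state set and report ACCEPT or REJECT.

Answer: REJECT

Steps:
start: ε-closure({0}) = {0}
'a' @ 1: {1,2,3,4}  (accept∈set)
'b' @ 2: {3,4,5}  (accept∈set)
'c' @ 3: {}  — state set empty
rest 'aaaba' ignored (set empty)
end set {} — state 3 not in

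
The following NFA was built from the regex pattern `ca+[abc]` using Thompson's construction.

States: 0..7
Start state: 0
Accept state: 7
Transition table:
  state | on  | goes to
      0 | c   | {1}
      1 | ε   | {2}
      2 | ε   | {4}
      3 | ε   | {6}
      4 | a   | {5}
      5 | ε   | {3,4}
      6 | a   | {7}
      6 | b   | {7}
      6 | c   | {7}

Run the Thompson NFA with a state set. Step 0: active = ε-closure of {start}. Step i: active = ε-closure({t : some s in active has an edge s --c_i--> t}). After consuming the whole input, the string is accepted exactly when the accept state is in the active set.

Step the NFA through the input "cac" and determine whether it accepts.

Answer: ACCEPT

Trace:
S₀ = ε-closure({0}) = {0}
'c' @ 1: {1,2,4}
'a' @ 2: {3,4,5,6}
'c' @ 3: {7}  [accepting]
after full input: {7}  (accept=7 in)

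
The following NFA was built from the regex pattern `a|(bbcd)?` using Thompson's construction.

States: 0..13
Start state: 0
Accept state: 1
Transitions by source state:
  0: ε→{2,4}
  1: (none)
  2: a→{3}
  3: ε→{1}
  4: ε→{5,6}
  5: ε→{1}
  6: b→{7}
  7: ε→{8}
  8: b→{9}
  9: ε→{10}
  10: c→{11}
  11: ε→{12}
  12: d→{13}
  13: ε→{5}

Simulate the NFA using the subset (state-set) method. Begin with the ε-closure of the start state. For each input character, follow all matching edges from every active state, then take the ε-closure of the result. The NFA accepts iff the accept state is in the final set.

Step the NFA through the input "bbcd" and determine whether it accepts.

Answer: ACCEPT

Steps:
initial (ε-close {0}): {0,1,2,4,5,6}
'b' @ 1: {7,8}
'b' @ 2: {9,10}
'c' @ 3: {11,12}
'd' @ 4: {1,5,13}  [accepting]
end set {1,5,13} — state 1 in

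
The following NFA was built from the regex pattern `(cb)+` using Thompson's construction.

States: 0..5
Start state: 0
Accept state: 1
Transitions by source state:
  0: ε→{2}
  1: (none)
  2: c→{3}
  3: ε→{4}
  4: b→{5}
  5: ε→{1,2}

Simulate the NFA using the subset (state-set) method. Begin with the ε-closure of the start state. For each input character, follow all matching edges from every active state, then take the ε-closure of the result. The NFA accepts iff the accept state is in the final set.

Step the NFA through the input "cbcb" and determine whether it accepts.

initial (ε-close {0}): {0,2}
'c' @ 1: {3,4}
'b' @ 2: {1,2,5}  (accept∈set)
'c' @ 3: {3,4}
'b' @ 4: {1,2,5}  (accept∈set)
final: {1,2,5}; accept 1 in set

Answer: ACCEPT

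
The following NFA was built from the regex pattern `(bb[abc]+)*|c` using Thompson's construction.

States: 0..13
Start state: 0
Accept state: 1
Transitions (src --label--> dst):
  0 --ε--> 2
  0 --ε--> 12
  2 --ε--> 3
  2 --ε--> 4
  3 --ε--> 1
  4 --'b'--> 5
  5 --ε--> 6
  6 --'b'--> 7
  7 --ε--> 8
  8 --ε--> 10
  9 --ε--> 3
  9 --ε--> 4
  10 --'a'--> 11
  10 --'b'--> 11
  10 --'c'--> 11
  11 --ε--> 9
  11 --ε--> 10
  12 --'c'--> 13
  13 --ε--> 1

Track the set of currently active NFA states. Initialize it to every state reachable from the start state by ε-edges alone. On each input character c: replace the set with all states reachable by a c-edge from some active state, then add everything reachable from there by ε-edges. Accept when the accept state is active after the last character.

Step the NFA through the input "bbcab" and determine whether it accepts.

initial (ε-close {0}): {0,1,2,3,4,12}
'b' @ 1: {5,6}
'b' @ 2: {7,8,10}
'c' @ 3: {1,3,4,9,10,11}  ✓accept
'a' @ 4: {1,3,4,9,10,11}  ✓accept
'b' @ 5: {1,3,4,5,6,9,10,11}  ✓accept
after full input: {1,3,4,5,6,9,10,11}  (accept=1 in)

Answer: ACCEPT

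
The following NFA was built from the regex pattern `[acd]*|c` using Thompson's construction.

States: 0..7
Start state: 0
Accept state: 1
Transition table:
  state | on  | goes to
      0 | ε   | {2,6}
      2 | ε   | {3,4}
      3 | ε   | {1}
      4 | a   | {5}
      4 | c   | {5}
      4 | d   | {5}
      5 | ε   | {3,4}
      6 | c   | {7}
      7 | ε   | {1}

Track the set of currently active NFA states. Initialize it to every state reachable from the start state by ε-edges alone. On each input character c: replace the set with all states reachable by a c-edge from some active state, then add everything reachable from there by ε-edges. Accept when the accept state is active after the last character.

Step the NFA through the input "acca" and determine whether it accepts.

start: ε-closure({0}) = {0,1,2,3,4,6}
'a' @ 1: {1,3,4,5}  ✓accept
'c' @ 2: {1,3,4,5}  ✓accept
'c' @ 3: {1,3,4,5}  ✓accept
'a' @ 4: {1,3,4,5}  ✓accept
end set {1,3,4,5} — state 1 in

Answer: ACCEPT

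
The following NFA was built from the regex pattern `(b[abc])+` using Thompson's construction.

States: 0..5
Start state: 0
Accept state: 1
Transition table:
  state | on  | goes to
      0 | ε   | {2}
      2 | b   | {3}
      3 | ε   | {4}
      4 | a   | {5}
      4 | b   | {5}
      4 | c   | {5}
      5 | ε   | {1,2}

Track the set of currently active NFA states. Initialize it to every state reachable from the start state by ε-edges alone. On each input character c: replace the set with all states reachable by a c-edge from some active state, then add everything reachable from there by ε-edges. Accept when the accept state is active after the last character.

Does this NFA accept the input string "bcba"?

Answer: ACCEPT

Trace:
initial (ε-close {0}): {0,2}
'b' @ 1: {3,4}
'c' @ 2: {1,2,5}  [accepting]
'b' @ 3: {3,4}
'a' @ 4: {1,2,5}  [accepting]
final: {1,2,5}; accept 1 in set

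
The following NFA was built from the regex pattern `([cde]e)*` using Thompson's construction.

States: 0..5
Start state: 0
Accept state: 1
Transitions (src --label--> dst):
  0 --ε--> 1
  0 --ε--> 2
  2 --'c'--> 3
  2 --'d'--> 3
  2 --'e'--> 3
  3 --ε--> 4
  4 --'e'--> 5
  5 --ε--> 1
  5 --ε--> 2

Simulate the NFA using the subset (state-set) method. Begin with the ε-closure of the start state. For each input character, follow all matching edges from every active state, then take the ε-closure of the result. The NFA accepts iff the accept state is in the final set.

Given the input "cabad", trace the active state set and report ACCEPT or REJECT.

Answer: REJECT

Trace:
initial (ε-close {0}): {0,1,2}
'c' @ 1: {3,4}
'a' @ 2: {}  — state set empty
rest 'bad' ignored (set empty)
final: {}; accept 1 not in set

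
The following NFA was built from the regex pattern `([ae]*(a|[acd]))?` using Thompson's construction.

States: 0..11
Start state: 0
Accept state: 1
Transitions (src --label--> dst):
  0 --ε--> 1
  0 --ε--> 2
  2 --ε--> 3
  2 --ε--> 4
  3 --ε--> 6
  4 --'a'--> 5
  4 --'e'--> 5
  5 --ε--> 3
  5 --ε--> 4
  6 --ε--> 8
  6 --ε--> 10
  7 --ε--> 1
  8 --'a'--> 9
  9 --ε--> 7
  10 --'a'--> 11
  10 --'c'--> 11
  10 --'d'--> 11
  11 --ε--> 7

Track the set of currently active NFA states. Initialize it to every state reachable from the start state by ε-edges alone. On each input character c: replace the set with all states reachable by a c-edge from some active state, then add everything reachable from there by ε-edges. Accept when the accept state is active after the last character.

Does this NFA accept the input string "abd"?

Answer: REJECT

Steps:
S₀ = ε-closure({0}) = {0,1,2,3,4,6,8,10}
'a' @ 1: {1,3,4,5,6,7,8,9,10,11}  (accept∈set)
'b' @ 2: {}  — state set empty
rest 'd' ignored (set empty)
end set {} — state 1 not in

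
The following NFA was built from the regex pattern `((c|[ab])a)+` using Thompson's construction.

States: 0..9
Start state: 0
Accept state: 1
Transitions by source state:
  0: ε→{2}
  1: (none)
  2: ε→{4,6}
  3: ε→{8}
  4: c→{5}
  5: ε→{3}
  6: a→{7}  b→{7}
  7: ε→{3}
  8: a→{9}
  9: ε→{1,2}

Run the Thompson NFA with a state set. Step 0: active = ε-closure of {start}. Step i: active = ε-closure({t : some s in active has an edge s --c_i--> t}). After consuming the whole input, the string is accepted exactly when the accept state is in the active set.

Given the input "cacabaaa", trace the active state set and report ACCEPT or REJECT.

initial (ε-close {0}): {0,2,4,6}
'c' @ 1: {3,5,8}
'a' @ 2: {1,2,4,6,9}  ✓accept
'c' @ 3: {3,5,8}
'a' @ 4: {1,2,4,6,9}  ✓accept
'b' @ 5: {3,7,8}
'a' @ 6: {1,2,4,6,9}  ✓accept
'a' @ 7: {3,7,8}
'a' @ 8: {1,2,4,6,9}  ✓accept
after full input: {1,2,4,6,9}  (accept=1 in)

Answer: ACCEPT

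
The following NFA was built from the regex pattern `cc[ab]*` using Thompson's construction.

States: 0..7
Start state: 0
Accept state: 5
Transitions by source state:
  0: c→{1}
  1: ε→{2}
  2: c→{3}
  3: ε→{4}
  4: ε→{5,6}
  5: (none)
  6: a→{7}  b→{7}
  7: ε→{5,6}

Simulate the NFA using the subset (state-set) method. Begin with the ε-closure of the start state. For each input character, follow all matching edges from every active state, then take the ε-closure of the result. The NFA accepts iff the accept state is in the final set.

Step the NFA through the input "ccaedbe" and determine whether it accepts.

Answer: REJECT

Steps:
start: ε-closure({0}) = {0}
'c' @ 1: {1,2}
'c' @ 2: {3,4,5,6}  [accepting]
'a' @ 3: {5,6,7}  [accepting]
'e' @ 4: {}  — dead — no transitions
rest 'dbe' ignored (set empty)
after full input: {}  (accept=5 not in)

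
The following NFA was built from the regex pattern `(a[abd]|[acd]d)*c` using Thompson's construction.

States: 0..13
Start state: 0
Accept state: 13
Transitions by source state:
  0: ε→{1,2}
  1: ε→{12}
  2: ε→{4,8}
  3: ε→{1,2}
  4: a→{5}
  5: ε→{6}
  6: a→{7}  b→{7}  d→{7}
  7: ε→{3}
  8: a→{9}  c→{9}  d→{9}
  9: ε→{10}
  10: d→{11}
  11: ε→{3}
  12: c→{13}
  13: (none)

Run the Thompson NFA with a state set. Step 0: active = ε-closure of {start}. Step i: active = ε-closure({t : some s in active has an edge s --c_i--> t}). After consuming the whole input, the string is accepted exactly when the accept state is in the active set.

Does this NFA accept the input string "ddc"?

S₀ = ε-closure({0}) = {0,1,2,4,8,12}
'd' @ 1: {9,10}
'd' @ 2: {1,2,3,4,8,11,12}
'c' @ 3: {9,10,13}  [accepting]
final: {9,10,13}; accept 13 in set

Answer: ACCEPT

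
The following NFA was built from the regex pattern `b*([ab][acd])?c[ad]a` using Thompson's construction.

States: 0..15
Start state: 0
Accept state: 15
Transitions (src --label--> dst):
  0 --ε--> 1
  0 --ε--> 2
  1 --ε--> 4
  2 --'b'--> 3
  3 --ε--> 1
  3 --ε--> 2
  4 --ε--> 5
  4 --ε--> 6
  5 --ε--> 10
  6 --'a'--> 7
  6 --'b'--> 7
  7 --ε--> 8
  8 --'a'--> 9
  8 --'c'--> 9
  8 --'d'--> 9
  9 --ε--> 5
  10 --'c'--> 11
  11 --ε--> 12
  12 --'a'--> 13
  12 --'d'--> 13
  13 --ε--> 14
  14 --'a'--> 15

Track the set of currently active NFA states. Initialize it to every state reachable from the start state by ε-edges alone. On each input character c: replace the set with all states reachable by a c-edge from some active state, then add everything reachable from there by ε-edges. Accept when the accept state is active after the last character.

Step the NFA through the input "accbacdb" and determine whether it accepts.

S₀ = ε-closure({0}) = {0,1,2,4,5,6,10}
'a' @ 1: {7,8}
'c' @ 2: {5,9,10}
'c' @ 3: {11,12}
'b' @ 4: {}  — dead — no transitions
rest 'acdb' ignored (set empty)
final: {}; accept 15 not in set

Answer: REJECT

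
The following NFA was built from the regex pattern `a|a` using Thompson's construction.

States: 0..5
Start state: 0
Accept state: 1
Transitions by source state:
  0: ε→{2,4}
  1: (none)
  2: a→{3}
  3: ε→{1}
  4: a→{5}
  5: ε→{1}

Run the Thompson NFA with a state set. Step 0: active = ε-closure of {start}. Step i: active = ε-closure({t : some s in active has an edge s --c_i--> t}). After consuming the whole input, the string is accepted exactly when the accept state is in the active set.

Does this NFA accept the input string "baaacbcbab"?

Answer: REJECT

Steps:
S₀ = ε-closure({0}) = {0,2,4}
'b' @ 1: {}  — no active states
rest 'aaacbcbab' ignored (set empty)
final: {}; accept 1 not in set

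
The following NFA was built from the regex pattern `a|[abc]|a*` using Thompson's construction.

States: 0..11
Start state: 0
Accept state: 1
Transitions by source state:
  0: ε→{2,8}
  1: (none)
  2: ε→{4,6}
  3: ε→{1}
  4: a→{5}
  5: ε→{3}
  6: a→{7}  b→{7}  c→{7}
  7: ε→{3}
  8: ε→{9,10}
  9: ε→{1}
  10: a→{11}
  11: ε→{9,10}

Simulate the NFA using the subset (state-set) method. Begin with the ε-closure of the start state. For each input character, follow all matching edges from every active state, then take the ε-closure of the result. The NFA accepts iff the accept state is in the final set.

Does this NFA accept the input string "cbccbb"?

Answer: REJECT

Derivation:
start: ε-closure({0}) = {0,1,2,4,6,8,9,10}
'c' @ 1: {1,3,7}  ✓accept
'b' @ 2: {}  — no active states
rest 'ccbb' ignored (set empty)
end set {} — state 1 not in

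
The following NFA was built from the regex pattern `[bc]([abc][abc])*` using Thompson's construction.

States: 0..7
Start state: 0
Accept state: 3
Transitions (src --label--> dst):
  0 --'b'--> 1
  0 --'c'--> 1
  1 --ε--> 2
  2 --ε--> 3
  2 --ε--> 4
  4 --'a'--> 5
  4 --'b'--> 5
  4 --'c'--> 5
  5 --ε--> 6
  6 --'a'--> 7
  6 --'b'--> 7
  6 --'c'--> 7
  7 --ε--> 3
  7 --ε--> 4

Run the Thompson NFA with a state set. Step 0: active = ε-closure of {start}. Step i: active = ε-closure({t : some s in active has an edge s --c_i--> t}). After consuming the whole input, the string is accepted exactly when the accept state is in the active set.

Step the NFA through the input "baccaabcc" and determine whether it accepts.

Answer: ACCEPT

Steps:
initial (ε-close {0}): {0}
'b' @ 1: {1,2,3,4}  (accept∈set)
'a' @ 2: {5,6}
'c' @ 3: {3,4,7}  (accept∈set)
'c' @ 4: {5,6}
'a' @ 5: {3,4,7}  (accept∈set)
'a' @ 6: {5,6}
'b' @ 7: {3,4,7}  (accept∈set)
'c' @ 8: {5,6}
'c' @ 9: {3,4,7}  (accept∈set)
end set {3,4,7} — state 3 in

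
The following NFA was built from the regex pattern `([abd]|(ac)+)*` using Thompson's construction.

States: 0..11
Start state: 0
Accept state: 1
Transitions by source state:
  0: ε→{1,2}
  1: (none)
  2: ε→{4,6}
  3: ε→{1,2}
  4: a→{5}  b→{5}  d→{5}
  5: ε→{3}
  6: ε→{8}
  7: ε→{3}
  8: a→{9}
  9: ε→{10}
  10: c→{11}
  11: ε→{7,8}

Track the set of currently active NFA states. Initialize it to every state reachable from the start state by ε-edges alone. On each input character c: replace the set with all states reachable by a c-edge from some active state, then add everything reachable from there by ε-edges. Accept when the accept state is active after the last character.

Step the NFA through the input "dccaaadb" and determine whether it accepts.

start: ε-closure({0}) = {0,1,2,4,6,8}
'd' @ 1: {1,2,3,4,5,6,8}  [accepting]
'c' @ 2: {}  — no active states
rest 'caaadb' ignored (set empty)
end set {} — state 1 not in

Answer: REJECT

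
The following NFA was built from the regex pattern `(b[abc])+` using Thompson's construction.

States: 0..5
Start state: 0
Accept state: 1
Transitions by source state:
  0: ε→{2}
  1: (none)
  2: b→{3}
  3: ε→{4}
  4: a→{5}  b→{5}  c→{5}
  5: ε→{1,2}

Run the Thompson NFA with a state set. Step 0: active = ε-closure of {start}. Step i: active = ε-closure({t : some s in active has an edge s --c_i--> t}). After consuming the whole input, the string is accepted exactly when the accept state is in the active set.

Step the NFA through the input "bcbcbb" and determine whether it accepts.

initial (ε-close {0}): {0,2}
'b' @ 1: {3,4}
'c' @ 2: {1,2,5}  ✓accept
'b' @ 3: {3,4}
'c' @ 4: {1,2,5}  ✓accept
'b' @ 5: {3,4}
'b' @ 6: {1,2,5}  ✓accept
final: {1,2,5}; accept 1 in set

Answer: ACCEPT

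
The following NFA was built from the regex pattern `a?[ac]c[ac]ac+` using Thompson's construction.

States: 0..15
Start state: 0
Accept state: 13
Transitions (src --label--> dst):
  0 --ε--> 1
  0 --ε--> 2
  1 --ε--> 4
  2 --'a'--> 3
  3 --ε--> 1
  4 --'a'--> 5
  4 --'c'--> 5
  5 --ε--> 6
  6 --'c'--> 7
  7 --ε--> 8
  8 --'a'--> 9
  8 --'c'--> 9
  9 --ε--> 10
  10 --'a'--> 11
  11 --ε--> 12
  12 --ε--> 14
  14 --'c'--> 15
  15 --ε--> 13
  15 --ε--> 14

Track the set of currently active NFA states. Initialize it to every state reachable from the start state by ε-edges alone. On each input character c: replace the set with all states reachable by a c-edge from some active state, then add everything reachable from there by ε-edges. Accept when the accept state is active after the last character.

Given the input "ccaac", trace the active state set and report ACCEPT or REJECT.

start: ε-closure({0}) = {0,1,2,4}
'c' @ 1: {5,6}
'c' @ 2: {7,8}
'a' @ 3: {9,10}
'a' @ 4: {11,12,14}
'c' @ 5: {13,14,15}  [accepting]
after full input: {13,14,15}  (accept=13 in)

Answer: ACCEPT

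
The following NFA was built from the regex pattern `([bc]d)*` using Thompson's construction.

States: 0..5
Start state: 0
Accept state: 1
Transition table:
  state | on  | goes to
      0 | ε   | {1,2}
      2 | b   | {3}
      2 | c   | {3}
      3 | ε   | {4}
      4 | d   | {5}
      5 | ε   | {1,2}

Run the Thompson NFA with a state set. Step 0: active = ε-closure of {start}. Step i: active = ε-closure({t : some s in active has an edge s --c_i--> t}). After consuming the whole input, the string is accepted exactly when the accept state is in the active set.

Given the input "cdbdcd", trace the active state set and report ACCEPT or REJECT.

start: ε-closure({0}) = {0,1,2}
'c' @ 1: {3,4}
'd' @ 2: {1,2,5}  ✓accept
'b' @ 3: {3,4}
'd' @ 4: {1,2,5}  ✓accept
'c' @ 5: {3,4}
'd' @ 6: {1,2,5}  ✓accept
end set {1,2,5} — state 1 in

Answer: ACCEPT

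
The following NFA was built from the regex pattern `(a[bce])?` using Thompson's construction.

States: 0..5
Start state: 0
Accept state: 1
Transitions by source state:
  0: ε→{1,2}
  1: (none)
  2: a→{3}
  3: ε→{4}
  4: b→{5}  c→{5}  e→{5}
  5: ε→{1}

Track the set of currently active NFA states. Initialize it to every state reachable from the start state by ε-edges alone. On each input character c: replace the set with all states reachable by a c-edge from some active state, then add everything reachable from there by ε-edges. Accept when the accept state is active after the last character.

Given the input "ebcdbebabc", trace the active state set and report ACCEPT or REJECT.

Answer: REJECT

Derivation:
S₀ = ε-closure({0}) = {0,1,2}
'e' @ 1: {}  — dead — no transitions
rest 'bcdbebabc' ignored (set empty)
final: {}; accept 1 not in set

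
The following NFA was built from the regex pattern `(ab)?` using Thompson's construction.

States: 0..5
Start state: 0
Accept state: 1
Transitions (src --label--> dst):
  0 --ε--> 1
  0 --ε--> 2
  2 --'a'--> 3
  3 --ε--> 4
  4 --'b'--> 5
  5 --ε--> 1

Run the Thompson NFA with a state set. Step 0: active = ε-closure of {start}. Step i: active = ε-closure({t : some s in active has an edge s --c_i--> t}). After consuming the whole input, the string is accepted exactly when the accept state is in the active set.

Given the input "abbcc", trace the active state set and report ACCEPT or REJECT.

Answer: REJECT

Derivation:
initial (ε-close {0}): {0,1,2}
'a' @ 1: {3,4}
'b' @ 2: {1,5}  ✓accept
'b' @ 3: {}  — no active states
rest 'cc' ignored (set empty)
after full input: {}  (accept=1 not in)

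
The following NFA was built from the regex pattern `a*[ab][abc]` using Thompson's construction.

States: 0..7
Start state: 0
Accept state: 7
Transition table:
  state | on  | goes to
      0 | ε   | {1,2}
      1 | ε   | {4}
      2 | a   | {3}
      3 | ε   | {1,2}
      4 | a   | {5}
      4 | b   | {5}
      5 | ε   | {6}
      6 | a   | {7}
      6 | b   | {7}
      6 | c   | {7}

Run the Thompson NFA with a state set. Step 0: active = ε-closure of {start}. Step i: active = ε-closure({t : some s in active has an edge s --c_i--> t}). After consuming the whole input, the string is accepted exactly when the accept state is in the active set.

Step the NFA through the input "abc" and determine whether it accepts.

Answer: ACCEPT

Steps:
initial (ε-close {0}): {0,1,2,4}
'a' @ 1: {1,2,3,4,5,6}
'b' @ 2: {5,6,7}  (accept∈set)
'c' @ 3: {7}  (accept∈set)
final: {7}; accept 7 in set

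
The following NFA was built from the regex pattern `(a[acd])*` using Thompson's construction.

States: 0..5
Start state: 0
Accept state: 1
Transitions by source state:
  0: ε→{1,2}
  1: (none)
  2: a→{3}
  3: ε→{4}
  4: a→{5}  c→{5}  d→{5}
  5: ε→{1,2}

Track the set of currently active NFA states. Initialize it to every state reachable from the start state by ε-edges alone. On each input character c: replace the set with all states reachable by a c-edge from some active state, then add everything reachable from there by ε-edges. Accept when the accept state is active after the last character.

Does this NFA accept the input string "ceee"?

Answer: REJECT

Trace:
initial (ε-close {0}): {0,1,2}
'c' @ 1: {}  — state set empty
rest 'eee' ignored (set empty)
after full input: {}  (accept=1 not in)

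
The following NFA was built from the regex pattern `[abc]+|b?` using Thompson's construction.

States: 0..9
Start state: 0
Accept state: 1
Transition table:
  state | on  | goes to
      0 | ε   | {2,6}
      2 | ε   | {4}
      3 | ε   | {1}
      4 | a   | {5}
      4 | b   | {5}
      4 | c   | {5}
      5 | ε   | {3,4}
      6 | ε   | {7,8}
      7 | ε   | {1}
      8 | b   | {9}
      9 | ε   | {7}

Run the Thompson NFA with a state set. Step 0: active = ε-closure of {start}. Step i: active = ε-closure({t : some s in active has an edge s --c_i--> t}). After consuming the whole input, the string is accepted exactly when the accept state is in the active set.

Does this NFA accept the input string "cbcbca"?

Answer: ACCEPT

Steps:
start: ε-closure({0}) = {0,1,2,4,6,7,8}
'c' @ 1: {1,3,4,5}  [accepting]
'b' @ 2: {1,3,4,5}  [accepting]
'c' @ 3: {1,3,4,5}  [accepting]
'b' @ 4: {1,3,4,5}  [accepting]
'c' @ 5: {1,3,4,5}  [accepting]
'a' @ 6: {1,3,4,5}  [accepting]
end set {1,3,4,5} — state 1 in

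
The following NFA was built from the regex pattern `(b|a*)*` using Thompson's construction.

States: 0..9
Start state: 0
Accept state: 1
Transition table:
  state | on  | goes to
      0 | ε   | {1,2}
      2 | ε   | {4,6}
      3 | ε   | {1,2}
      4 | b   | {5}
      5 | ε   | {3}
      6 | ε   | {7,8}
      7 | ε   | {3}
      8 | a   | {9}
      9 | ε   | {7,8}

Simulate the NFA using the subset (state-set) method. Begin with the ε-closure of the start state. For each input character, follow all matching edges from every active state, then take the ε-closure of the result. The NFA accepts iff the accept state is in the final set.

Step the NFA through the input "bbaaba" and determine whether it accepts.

Answer: ACCEPT

Derivation:
initial (ε-close {0}): {0,1,2,3,4,6,7,8}
'b' @ 1: {1,2,3,4,5,6,7,8}  ✓accept
'b' @ 2: {1,2,3,4,5,6,7,8}  ✓accept
'a' @ 3: {1,2,3,4,6,7,8,9}  ✓accept
'a' @ 4: {1,2,3,4,6,7,8,9}  ✓accept
'b' @ 5: {1,2,3,4,5,6,7,8}  ✓accept
'a' @ 6: {1,2,3,4,6,7,8,9}  ✓accept
end set {1,2,3,4,6,7,8,9} — state 1 in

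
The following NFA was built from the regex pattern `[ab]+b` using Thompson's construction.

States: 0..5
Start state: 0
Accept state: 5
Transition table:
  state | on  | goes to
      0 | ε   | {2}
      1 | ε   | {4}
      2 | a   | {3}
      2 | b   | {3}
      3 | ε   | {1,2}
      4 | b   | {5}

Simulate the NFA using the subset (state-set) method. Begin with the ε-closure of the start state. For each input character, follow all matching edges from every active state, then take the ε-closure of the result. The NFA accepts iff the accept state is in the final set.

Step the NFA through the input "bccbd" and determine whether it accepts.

start: ε-closure({0}) = {0,2}
'b' @ 1: {1,2,3,4}
'c' @ 2: {}  — dead — no transitions
rest 'cbd' ignored (set empty)
after full input: {}  (accept=5 not in)

Answer: REJECT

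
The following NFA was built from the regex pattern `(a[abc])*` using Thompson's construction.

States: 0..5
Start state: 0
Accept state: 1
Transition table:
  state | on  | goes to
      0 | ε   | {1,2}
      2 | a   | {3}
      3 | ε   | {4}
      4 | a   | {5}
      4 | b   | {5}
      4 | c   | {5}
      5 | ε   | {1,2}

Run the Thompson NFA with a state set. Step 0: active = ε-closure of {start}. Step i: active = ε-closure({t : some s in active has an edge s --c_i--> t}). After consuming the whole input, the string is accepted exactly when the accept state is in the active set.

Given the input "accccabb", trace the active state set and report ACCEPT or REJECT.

Answer: REJECT

Derivation:
start: ε-closure({0}) = {0,1,2}
'a' @ 1: {3,4}
'c' @ 2: {1,2,5}  ✓accept
'c' @ 3: {}  — dead — no transitions
rest 'ccabb' ignored (set empty)
end set {} — state 1 not in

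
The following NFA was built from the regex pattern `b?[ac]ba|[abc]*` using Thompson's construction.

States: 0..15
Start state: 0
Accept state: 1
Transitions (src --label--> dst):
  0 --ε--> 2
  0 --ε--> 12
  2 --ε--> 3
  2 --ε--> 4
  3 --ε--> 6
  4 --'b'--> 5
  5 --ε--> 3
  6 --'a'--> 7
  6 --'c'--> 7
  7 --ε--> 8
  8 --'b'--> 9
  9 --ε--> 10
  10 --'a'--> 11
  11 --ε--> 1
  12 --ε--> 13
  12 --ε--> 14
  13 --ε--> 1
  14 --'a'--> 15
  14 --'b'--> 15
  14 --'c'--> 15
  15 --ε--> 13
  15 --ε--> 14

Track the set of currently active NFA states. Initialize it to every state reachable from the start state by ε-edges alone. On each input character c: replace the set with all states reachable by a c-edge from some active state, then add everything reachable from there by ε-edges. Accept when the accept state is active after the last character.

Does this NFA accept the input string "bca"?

start: ε-closure({0}) = {0,1,2,3,4,6,12,13,14}
'b' @ 1: {1,3,5,6,13,14,15}  (accept∈set)
'c' @ 2: {1,7,8,13,14,15}  (accept∈set)
'a' @ 3: {1,13,14,15}  (accept∈set)
final: {1,13,14,15}; accept 1 in set

Answer: ACCEPT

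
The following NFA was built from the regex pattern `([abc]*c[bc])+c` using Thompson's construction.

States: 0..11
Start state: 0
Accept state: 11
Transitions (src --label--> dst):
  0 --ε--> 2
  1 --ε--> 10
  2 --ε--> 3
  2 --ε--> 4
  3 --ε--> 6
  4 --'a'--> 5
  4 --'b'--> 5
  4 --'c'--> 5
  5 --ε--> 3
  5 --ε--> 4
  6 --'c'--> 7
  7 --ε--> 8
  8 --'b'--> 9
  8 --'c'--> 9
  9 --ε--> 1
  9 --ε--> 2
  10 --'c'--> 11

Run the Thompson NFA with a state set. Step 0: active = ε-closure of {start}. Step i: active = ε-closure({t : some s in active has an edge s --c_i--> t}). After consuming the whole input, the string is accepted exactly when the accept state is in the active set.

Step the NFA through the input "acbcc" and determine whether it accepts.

start: ε-closure({0}) = {0,2,3,4,6}
'a' @ 1: {3,4,5,6}
'c' @ 2: {3,4,5,6,7,8}
'b' @ 3: {1,2,3,4,5,6,9,10}
'c' @ 4: {3,4,5,6,7,8,11}  (accept∈set)
'c' @ 5: {1,2,3,4,5,6,7,8,9,10}
after full input: {1,2,3,4,5,6,7,8,9,10}  (accept=11 not in)

Answer: REJECT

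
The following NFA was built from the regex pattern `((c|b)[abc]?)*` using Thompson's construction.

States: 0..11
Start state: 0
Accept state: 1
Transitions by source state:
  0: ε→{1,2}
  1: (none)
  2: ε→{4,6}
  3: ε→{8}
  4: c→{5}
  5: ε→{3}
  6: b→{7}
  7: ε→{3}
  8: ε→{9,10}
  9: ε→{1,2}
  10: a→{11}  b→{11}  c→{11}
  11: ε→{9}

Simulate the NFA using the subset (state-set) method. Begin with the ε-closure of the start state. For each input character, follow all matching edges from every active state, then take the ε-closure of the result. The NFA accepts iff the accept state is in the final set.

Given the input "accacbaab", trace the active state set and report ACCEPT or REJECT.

Answer: REJECT

Derivation:
start: ε-closure({0}) = {0,1,2,4,6}
'a' @ 1: {}  — state set empty
rest 'ccacbaab' ignored (set empty)
end set {} — state 1 not in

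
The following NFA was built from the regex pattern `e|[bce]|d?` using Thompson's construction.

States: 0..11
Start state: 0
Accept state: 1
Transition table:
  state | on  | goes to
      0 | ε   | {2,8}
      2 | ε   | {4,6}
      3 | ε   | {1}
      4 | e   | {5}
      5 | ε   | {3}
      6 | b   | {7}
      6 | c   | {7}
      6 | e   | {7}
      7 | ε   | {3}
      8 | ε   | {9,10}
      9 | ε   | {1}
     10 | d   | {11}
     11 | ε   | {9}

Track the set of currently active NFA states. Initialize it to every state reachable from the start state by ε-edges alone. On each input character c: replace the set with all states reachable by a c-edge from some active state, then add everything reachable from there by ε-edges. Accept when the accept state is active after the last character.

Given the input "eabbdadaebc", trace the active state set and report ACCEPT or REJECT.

initial (ε-close {0}): {0,1,2,4,6,8,9,10}
'e' @ 1: {1,3,5,7}  (accept∈set)
'a' @ 2: {}  — state set empty
rest 'bbdadaebc' ignored (set empty)
after full input: {}  (accept=1 not in)

Answer: REJECT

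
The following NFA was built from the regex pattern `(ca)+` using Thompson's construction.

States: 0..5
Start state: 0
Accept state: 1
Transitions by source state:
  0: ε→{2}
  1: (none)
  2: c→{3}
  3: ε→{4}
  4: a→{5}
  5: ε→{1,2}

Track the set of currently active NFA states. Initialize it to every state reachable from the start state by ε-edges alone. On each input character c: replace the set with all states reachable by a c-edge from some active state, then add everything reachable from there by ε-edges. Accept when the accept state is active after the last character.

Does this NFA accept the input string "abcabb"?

Answer: REJECT

Derivation:
initial (ε-close {0}): {0,2}
'a' @ 1: {}  — state set empty
rest 'bcabb' ignored (set empty)
final: {}; accept 1 not in set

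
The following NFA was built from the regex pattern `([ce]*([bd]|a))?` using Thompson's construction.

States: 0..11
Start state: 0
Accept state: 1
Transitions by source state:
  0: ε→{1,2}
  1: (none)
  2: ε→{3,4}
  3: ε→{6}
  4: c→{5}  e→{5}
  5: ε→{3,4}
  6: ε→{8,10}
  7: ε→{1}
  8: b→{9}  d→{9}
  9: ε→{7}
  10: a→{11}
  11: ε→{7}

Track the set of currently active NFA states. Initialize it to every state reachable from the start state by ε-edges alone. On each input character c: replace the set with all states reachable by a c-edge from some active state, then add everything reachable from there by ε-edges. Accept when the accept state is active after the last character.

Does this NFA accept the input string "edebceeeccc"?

S₀ = ε-closure({0}) = {0,1,2,3,4,6,8,10}
'e' @ 1: {3,4,5,6,8,10}
'd' @ 2: {1,7,9}  [accepting]
'e' @ 3: {}  — dead — no transitions
rest 'bceeeccc' ignored (set empty)
final: {}; accept 1 not in set

Answer: REJECT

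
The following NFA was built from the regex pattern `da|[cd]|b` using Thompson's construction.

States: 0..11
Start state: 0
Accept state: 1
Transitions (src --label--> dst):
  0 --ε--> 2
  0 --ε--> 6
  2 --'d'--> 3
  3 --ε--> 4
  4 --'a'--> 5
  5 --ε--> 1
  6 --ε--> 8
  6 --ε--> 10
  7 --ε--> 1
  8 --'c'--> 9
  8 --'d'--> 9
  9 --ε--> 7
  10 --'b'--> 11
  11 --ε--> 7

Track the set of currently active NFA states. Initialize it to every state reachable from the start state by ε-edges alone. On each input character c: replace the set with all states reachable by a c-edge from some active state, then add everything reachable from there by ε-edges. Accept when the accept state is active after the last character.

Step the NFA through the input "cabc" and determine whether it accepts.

start: ε-closure({0}) = {0,2,6,8,10}
'c' @ 1: {1,7,9}  [accepting]
'a' @ 2: {}  — no active states
rest 'bc' ignored (set empty)
final: {}; accept 1 not in set

Answer: REJECT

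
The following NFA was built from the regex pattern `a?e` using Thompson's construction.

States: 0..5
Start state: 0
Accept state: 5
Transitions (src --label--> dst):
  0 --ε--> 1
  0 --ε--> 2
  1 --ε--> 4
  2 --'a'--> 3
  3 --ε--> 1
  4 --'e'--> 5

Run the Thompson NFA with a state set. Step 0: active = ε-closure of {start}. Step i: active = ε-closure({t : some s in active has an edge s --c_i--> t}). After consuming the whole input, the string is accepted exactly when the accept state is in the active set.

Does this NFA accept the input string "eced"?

Answer: REJECT

Trace:
initial (ε-close {0}): {0,1,2,4}
'e' @ 1: {5}  ✓accept
'c' @ 2: {}  — no active states
rest 'ed' ignored (set empty)
final: {}; accept 5 not in set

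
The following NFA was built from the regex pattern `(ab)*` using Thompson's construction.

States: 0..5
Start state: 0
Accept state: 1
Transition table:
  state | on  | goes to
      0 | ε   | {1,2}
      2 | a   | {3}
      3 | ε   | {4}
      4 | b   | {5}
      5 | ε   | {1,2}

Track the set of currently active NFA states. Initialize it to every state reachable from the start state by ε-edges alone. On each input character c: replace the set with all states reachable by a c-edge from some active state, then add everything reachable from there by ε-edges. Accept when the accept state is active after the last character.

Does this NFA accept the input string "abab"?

Answer: ACCEPT

Derivation:
S₀ = ε-closure({0}) = {0,1,2}
'a' @ 1: {3,4}
'b' @ 2: {1,2,5}  [accepting]
'a' @ 3: {3,4}
'b' @ 4: {1,2,5}  [accepting]
end set {1,2,5} — state 1 in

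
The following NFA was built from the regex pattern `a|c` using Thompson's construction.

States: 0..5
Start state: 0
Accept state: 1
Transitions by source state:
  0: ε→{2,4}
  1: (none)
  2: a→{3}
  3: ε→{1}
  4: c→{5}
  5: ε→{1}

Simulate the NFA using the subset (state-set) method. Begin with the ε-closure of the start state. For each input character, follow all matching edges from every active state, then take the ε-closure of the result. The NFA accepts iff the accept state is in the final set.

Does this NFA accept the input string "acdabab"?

initial (ε-close {0}): {0,2,4}
'a' @ 1: {1,3}  ✓accept
'c' @ 2: {}  — state set empty
rest 'dabab' ignored (set empty)
final: {}; accept 1 not in set

Answer: REJECT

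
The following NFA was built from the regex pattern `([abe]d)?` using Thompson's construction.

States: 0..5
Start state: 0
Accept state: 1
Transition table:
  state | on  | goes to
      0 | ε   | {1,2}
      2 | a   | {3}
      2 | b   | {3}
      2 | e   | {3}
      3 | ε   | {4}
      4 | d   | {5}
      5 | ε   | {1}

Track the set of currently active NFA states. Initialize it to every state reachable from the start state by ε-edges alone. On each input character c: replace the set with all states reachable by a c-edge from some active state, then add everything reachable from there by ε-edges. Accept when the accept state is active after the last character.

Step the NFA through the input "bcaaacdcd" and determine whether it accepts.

S₀ = ε-closure({0}) = {0,1,2}
'b' @ 1: {3,4}
'c' @ 2: {}  — state set empty
rest 'aaacdcd' ignored (set empty)
final: {}; accept 1 not in set

Answer: REJECT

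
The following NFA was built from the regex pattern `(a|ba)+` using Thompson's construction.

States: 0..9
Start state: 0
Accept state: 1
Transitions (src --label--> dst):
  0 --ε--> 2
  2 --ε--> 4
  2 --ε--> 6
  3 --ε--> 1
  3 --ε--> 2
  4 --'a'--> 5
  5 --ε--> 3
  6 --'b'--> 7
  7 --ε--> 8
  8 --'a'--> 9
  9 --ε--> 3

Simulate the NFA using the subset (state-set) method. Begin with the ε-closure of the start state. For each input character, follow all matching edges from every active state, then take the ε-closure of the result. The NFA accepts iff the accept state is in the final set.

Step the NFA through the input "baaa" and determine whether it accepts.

Answer: ACCEPT

Derivation:
S₀ = ε-closure({0}) = {0,2,4,6}
'b' @ 1: {7,8}
'a' @ 2: {1,2,3,4,6,9}  (accept∈set)
'a' @ 3: {1,2,3,4,5,6}  (accept∈set)
'a' @ 4: {1,2,3,4,5,6}  (accept∈set)
after full input: {1,2,3,4,5,6}  (accept=1 in)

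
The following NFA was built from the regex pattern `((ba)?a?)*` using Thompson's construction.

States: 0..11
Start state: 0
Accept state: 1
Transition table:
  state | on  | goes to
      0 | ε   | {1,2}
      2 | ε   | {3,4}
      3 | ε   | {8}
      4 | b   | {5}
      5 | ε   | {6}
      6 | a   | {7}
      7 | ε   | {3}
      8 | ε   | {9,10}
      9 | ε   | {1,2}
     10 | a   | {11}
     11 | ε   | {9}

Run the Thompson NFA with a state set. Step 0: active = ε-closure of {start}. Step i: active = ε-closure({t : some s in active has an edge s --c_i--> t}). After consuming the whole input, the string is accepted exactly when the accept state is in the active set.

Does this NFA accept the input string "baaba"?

Answer: ACCEPT

Derivation:
start: ε-closure({0}) = {0,1,2,3,4,8,9,10}
'b' @ 1: {5,6}
'a' @ 2: {1,2,3,4,7,8,9,10}  [accepting]
'a' @ 3: {1,2,3,4,8,9,10,11}  [accepting]
'b' @ 4: {5,6}
'a' @ 5: {1,2,3,4,7,8,9,10}  [accepting]
final: {1,2,3,4,7,8,9,10}; accept 1 in set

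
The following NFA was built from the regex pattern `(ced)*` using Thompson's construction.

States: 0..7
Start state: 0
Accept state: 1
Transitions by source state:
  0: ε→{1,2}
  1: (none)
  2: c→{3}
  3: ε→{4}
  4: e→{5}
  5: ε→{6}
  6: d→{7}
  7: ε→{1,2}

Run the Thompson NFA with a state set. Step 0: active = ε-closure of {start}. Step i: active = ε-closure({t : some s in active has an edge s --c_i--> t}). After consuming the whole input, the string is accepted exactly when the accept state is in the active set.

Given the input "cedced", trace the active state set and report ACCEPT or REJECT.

Answer: ACCEPT

Steps:
S₀ = ε-closure({0}) = {0,1,2}
'c' @ 1: {3,4}
'e' @ 2: {5,6}
'd' @ 3: {1,2,7}  [accepting]
'c' @ 4: {3,4}
'e' @ 5: {5,6}
'd' @ 6: {1,2,7}  [accepting]
final: {1,2,7}; accept 1 in set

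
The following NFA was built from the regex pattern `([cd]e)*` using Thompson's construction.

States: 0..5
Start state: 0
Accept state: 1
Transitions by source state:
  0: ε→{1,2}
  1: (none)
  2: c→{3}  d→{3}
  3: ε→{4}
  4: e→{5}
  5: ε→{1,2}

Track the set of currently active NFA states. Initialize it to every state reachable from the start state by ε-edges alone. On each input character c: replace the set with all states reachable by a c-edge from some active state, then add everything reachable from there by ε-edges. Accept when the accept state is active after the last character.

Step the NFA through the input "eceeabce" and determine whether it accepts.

S₀ = ε-closure({0}) = {0,1,2}
'e' @ 1: {}  — dead — no transitions
rest 'ceeabce' ignored (set empty)
end set {} — state 1 not in

Answer: REJECT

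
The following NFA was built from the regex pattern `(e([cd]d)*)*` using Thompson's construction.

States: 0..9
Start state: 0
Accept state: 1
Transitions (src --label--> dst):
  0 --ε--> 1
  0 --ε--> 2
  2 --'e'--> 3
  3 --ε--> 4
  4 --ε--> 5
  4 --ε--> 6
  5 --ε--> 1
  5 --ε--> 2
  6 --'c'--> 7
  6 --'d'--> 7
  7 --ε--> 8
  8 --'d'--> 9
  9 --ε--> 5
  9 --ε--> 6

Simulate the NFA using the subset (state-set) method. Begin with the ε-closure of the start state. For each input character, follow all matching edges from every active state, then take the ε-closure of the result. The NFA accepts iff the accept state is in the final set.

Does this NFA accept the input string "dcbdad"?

Answer: REJECT

Trace:
start: ε-closure({0}) = {0,1,2}
'd' @ 1: {}  — dead — no transitions
rest 'cbdad' ignored (set empty)
final: {}; accept 1 not in set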